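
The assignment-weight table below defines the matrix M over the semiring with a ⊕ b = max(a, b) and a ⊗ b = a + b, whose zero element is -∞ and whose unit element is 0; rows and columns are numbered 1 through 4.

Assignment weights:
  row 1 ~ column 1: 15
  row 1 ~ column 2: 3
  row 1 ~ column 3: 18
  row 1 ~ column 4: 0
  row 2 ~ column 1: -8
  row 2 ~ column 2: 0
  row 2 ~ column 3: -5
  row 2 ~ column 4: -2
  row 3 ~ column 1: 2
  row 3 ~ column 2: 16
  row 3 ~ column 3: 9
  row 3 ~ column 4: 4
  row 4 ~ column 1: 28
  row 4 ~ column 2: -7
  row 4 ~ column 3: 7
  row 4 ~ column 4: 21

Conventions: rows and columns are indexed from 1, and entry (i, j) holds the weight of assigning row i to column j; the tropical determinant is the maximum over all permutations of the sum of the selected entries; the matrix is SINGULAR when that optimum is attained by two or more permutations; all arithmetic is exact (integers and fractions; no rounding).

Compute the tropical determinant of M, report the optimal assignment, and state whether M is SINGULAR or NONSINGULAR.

σ = (1, 2, 3, 4): 15 + 0 + 9 + 21 = 45
σ = (1, 2, 4, 3): 15 + 0 + 4 + 7 = 26
σ = (1, 3, 2, 4): 15 + (-5) + 16 + 21 = 47
σ = (1, 3, 4, 2): 15 + (-5) + 4 + (-7) = 7
σ = (1, 4, 2, 3): 15 + (-2) + 16 + 7 = 36
σ = (1, 4, 3, 2): 15 + (-2) + 9 + (-7) = 15
σ = (2, 1, 3, 4): 3 + (-8) + 9 + 21 = 25
σ = (2, 1, 4, 3): 3 + (-8) + 4 + 7 = 6
σ = (2, 3, 1, 4): 3 + (-5) + 2 + 21 = 21
σ = (2, 3, 4, 1): 3 + (-5) + 4 + 28 = 30
σ = (2, 4, 1, 3): 3 + (-2) + 2 + 7 = 10
σ = (2, 4, 3, 1): 3 + (-2) + 9 + 28 = 38
σ = (3, 1, 2, 4): 18 + (-8) + 16 + 21 = 47
σ = (3, 1, 4, 2): 18 + (-8) + 4 + (-7) = 7
σ = (3, 2, 1, 4): 18 + 0 + 2 + 21 = 41
σ = (3, 2, 4, 1): 18 + 0 + 4 + 28 = 50
σ = (3, 4, 1, 2): 18 + (-2) + 2 + (-7) = 11
σ = (3, 4, 2, 1): 18 + (-2) + 16 + 28 = 60
σ = (4, 1, 2, 3): 0 + (-8) + 16 + 7 = 15
σ = (4, 1, 3, 2): 0 + (-8) + 9 + (-7) = -6
σ = (4, 2, 1, 3): 0 + 0 + 2 + 7 = 9
σ = (4, 2, 3, 1): 0 + 0 + 9 + 28 = 37
σ = (4, 3, 1, 2): 0 + (-5) + 2 + (-7) = -10
σ = (4, 3, 2, 1): 0 + (-5) + 16 + 28 = 39
Optimal value attained by: σ = (3, 4, 2, 1).
Answer: det⊕(M) = 60; verdict: NONSINGULAR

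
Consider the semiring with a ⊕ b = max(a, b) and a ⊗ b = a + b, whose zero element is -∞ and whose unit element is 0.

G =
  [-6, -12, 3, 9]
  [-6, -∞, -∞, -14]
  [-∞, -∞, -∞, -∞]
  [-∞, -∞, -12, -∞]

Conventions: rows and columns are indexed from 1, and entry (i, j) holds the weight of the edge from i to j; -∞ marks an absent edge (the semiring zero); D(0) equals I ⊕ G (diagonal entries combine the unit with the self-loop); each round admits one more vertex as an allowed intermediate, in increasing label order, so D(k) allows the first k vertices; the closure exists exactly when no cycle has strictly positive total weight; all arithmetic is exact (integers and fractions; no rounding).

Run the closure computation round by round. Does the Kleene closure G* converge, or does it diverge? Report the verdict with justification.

D(0):
  [0, -12, 3, 9]
  [-6, 0, -∞, -14]
  [-∞, -∞, 0, -∞]
  [-∞, -∞, -12, 0]
D(1):
  [0, -12, 3, 9]
  [-6, 0, -3, 3]
  [-∞, -∞, 0, -∞]
  [-∞, -∞, -12, 0]
D(2):
  [0, -12, 3, 9]
  [-6, 0, -3, 3]
  [-∞, -∞, 0, -∞]
  [-∞, -∞, -12, 0]
D(3):
  [0, -12, 3, 9]
  [-6, 0, -3, 3]
  [-∞, -∞, 0, -∞]
  [-∞, -∞, -12, 0]
D(4):
  [0, -12, 3, 9]
  [-6, 0, -3, 3]
  [-∞, -∞, 0, -∞]
  [-∞, -∞, -12, 0]
Key observation: every diagonal entry stays at the unit through all rounds, so no improving cycle exists.
Answer: CONVERGES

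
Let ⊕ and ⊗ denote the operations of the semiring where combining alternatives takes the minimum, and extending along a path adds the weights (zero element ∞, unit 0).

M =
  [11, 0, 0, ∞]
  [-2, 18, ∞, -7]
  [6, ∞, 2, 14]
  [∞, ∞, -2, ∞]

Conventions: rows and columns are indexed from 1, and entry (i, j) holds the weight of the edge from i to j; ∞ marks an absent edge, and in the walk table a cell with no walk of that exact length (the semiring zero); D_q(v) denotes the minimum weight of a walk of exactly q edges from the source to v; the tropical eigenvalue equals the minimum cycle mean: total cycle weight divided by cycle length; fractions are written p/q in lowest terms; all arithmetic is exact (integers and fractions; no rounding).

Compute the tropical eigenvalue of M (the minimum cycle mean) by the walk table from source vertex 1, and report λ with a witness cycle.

q=0: [0, ∞, ∞, ∞]
q=1: [11, 0, 0, ∞]
q=2: [-2, 11, 2, -7]
q=3: [8, -2, -9, 4]
q=4: [-4, 8, -7, -9]
Optimal cycle mean attained by: cycle 1->2->1, total 0 + (-2), length 2.
Answer: λ = -1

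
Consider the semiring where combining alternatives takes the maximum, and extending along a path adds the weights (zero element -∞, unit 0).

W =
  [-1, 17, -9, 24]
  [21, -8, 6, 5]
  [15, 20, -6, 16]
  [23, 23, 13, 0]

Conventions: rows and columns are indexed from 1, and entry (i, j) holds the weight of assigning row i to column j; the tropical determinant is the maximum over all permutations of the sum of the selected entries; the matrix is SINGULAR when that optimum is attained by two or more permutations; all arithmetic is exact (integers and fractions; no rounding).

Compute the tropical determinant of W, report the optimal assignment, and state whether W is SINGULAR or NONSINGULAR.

σ = (1, 2, 3, 4): (-1) + (-8) + (-6) + 0 = -15
σ = (1, 2, 4, 3): (-1) + (-8) + 16 + 13 = 20
σ = (1, 3, 2, 4): (-1) + 6 + 20 + 0 = 25
σ = (1, 3, 4, 2): (-1) + 6 + 16 + 23 = 44
σ = (1, 4, 2, 3): (-1) + 5 + 20 + 13 = 37
σ = (1, 4, 3, 2): (-1) + 5 + (-6) + 23 = 21
σ = (2, 1, 3, 4): 17 + 21 + (-6) + 0 = 32
σ = (2, 1, 4, 3): 17 + 21 + 16 + 13 = 67
σ = (2, 3, 1, 4): 17 + 6 + 15 + 0 = 38
σ = (2, 3, 4, 1): 17 + 6 + 16 + 23 = 62
σ = (2, 4, 1, 3): 17 + 5 + 15 + 13 = 50
σ = (2, 4, 3, 1): 17 + 5 + (-6) + 23 = 39
σ = (3, 1, 2, 4): (-9) + 21 + 20 + 0 = 32
σ = (3, 1, 4, 2): (-9) + 21 + 16 + 23 = 51
σ = (3, 2, 1, 4): (-9) + (-8) + 15 + 0 = -2
σ = (3, 2, 4, 1): (-9) + (-8) + 16 + 23 = 22
σ = (3, 4, 1, 2): (-9) + 5 + 15 + 23 = 34
σ = (3, 4, 2, 1): (-9) + 5 + 20 + 23 = 39
σ = (4, 1, 2, 3): 24 + 21 + 20 + 13 = 78
σ = (4, 1, 3, 2): 24 + 21 + (-6) + 23 = 62
σ = (4, 2, 1, 3): 24 + (-8) + 15 + 13 = 44
σ = (4, 2, 3, 1): 24 + (-8) + (-6) + 23 = 33
σ = (4, 3, 1, 2): 24 + 6 + 15 + 23 = 68
σ = (4, 3, 2, 1): 24 + 6 + 20 + 23 = 73
Optimal value attained by: σ = (4, 1, 2, 3).
Answer: det⊕(W) = 78; verdict: NONSINGULAR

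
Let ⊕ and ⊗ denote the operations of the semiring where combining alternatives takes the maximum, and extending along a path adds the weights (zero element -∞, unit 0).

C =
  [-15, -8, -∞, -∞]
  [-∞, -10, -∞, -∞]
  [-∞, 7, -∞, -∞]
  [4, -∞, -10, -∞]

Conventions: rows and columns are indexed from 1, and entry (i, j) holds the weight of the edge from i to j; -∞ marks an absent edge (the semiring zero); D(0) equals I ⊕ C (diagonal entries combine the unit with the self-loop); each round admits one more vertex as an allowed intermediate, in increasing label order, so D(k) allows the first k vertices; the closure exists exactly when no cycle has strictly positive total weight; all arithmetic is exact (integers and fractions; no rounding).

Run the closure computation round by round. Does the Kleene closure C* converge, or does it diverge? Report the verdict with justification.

D(0):
  [0, -8, -∞, -∞]
  [-∞, 0, -∞, -∞]
  [-∞, 7, 0, -∞]
  [4, -∞, -10, 0]
D(1):
  [0, -8, -∞, -∞]
  [-∞, 0, -∞, -∞]
  [-∞, 7, 0, -∞]
  [4, -4, -10, 0]
D(2):
  [0, -8, -∞, -∞]
  [-∞, 0, -∞, -∞]
  [-∞, 7, 0, -∞]
  [4, -4, -10, 0]
D(3):
  [0, -8, -∞, -∞]
  [-∞, 0, -∞, -∞]
  [-∞, 7, 0, -∞]
  [4, -3, -10, 0]
D(4):
  [0, -8, -∞, -∞]
  [-∞, 0, -∞, -∞]
  [-∞, 7, 0, -∞]
  [4, -3, -10, 0]
Key observation: every diagonal entry stays at the unit through all rounds, so no improving cycle exists.
Answer: CONVERGES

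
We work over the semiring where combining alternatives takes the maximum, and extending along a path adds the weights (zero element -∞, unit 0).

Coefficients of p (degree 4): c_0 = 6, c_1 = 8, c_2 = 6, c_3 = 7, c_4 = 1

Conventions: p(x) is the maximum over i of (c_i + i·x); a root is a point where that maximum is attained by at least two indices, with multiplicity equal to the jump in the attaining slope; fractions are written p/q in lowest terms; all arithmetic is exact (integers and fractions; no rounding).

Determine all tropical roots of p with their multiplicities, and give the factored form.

hull edge (i=0, c=6) to (i=1, c=8): slope 2, span 1
hull edge (i=1, c=8) to (i=3, c=7): slope -1/2, span 2
hull edge (i=3, c=7) to (i=4, c=1): slope -6, span 1
Factored form: p(x) = 1 ⊗ (x ⊕ (-2)) ⊗ (x ⊕ 1/2) ⊗ (x ⊕ 1/2) ⊗ (x ⊕ 6)
Answer: roots = -2 (mult 1), 1/2 (mult 2), 6 (mult 1)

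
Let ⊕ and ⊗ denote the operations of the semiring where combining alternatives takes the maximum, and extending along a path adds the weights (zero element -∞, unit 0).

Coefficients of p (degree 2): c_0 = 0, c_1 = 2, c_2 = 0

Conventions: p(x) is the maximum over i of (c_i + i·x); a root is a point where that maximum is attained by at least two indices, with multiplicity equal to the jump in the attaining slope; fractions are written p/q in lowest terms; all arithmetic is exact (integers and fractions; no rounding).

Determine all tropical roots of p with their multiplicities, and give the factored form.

hull edge (i=0, c=0) to (i=1, c=2): slope 2, span 1
hull edge (i=1, c=2) to (i=2, c=0): slope -2, span 1
Factored form: p(x) = 0 ⊗ (x ⊕ (-2)) ⊗ (x ⊕ 2)
Answer: roots = -2 (mult 1), 2 (mult 1)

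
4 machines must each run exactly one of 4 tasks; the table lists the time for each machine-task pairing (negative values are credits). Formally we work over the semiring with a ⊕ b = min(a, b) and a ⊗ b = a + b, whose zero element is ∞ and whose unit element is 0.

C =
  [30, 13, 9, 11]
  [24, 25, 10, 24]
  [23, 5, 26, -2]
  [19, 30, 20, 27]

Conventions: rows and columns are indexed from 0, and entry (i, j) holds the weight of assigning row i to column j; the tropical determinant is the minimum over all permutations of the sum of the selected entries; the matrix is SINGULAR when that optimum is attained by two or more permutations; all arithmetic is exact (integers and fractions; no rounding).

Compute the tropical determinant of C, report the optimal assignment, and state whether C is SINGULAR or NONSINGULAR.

σ = (0, 1, 2, 3): 30 + 25 + 26 + 27 = 108
σ = (0, 1, 3, 2): 30 + 25 + (-2) + 20 = 73
σ = (0, 2, 1, 3): 30 + 10 + 5 + 27 = 72
σ = (0, 2, 3, 1): 30 + 10 + (-2) + 30 = 68
σ = (0, 3, 1, 2): 30 + 24 + 5 + 20 = 79
σ = (0, 3, 2, 1): 30 + 24 + 26 + 30 = 110
σ = (1, 0, 2, 3): 13 + 24 + 26 + 27 = 90
σ = (1, 0, 3, 2): 13 + 24 + (-2) + 20 = 55
σ = (1, 2, 0, 3): 13 + 10 + 23 + 27 = 73
σ = (1, 2, 3, 0): 13 + 10 + (-2) + 19 = 40
σ = (1, 3, 0, 2): 13 + 24 + 23 + 20 = 80
σ = (1, 3, 2, 0): 13 + 24 + 26 + 19 = 82
σ = (2, 0, 1, 3): 9 + 24 + 5 + 27 = 65
σ = (2, 0, 3, 1): 9 + 24 + (-2) + 30 = 61
σ = (2, 1, 0, 3): 9 + 25 + 23 + 27 = 84
σ = (2, 1, 3, 0): 9 + 25 + (-2) + 19 = 51
σ = (2, 3, 0, 1): 9 + 24 + 23 + 30 = 86
σ = (2, 3, 1, 0): 9 + 24 + 5 + 19 = 57
σ = (3, 0, 1, 2): 11 + 24 + 5 + 20 = 60
σ = (3, 0, 2, 1): 11 + 24 + 26 + 30 = 91
σ = (3, 1, 0, 2): 11 + 25 + 23 + 20 = 79
σ = (3, 1, 2, 0): 11 + 25 + 26 + 19 = 81
σ = (3, 2, 0, 1): 11 + 10 + 23 + 30 = 74
σ = (3, 2, 1, 0): 11 + 10 + 5 + 19 = 45
Optimal value attained by: σ = (1, 2, 3, 0).
Answer: det⊕(C) = 40; verdict: NONSINGULAR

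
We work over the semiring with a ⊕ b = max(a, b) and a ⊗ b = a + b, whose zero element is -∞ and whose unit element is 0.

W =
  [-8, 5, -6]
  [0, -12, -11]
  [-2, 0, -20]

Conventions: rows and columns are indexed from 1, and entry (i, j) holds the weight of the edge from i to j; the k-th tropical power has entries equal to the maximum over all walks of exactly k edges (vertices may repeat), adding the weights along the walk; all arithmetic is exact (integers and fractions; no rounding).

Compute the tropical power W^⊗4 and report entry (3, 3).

W^⊗2:
  [5, -3, -6]
  [-8, 5, -6]
  [0, 3, -8]
W^⊗3:
  [-3, 10, -1]
  [5, -3, -6]
  [3, 5, -6]
W^⊗4:
  [10, 2, -1]
  [-3, 10, -1]
  [5, 8, -3]
Key observation: the optimum is the walk 3->1->2->1->3, with weight (-2) + 5 + 0 + (-6) = -3.
Optimal value attained by: walk 3->1->2->1->3.
Answer: (W^⊗4)[3][3] = -3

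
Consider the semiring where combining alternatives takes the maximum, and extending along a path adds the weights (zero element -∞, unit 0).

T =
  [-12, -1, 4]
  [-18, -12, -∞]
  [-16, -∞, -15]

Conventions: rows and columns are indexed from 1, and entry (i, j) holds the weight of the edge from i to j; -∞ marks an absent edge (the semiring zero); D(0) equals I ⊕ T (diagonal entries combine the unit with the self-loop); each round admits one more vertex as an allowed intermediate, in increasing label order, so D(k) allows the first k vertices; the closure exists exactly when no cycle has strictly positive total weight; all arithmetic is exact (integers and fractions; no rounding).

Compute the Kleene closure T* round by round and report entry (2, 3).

D(0):
  [0, -1, 4]
  [-18, 0, -∞]
  [-16, -∞, 0]
D(1):
  [0, -1, 4]
  [-18, 0, -14]
  [-16, -17, 0]
D(2):
  [0, -1, 4]
  [-18, 0, -14]
  [-16, -17, 0]
D(3):
  [0, -1, 4]
  [-18, 0, -14]
  [-16, -17, 0]
Answer: T*[2][3] = -14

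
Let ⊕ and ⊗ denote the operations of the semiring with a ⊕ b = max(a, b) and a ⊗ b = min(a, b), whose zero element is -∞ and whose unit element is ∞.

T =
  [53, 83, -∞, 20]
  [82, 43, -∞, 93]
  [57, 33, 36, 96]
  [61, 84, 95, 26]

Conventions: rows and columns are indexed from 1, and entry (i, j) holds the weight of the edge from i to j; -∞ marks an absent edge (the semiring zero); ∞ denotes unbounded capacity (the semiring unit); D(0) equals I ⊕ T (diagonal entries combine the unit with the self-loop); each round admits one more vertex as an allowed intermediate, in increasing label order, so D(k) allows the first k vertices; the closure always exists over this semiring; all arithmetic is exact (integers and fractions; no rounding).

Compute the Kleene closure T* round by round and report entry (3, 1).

D(0):
  [∞, 83, -∞, 20]
  [82, ∞, -∞, 93]
  [57, 33, ∞, 96]
  [61, 84, 95, ∞]
D(1):
  [∞, 83, -∞, 20]
  [82, ∞, -∞, 93]
  [57, 57, ∞, 96]
  [61, 84, 95, ∞]
D(2):
  [∞, 83, -∞, 83]
  [82, ∞, -∞, 93]
  [57, 57, ∞, 96]
  [82, 84, 95, ∞]
D(3):
  [∞, 83, -∞, 83]
  [82, ∞, -∞, 93]
  [57, 57, ∞, 96]
  [82, 84, 95, ∞]
D(4):
  [∞, 83, 83, 83]
  [82, ∞, 93, 93]
  [82, 84, ∞, 96]
  [82, 84, 95, ∞]
Answer: T*[3][1] = 82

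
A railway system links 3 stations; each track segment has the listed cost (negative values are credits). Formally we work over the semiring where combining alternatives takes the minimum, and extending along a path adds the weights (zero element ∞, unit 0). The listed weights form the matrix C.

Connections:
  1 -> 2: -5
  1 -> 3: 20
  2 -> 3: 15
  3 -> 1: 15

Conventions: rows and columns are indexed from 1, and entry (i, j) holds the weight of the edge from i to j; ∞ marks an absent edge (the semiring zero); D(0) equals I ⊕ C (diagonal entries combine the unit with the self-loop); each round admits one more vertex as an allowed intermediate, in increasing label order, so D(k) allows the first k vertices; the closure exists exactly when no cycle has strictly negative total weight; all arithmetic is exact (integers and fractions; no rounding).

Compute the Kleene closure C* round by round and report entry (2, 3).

D(0):
  [0, -5, 20]
  [∞, 0, 15]
  [15, ∞, 0]
D(1):
  [0, -5, 20]
  [∞, 0, 15]
  [15, 10, 0]
D(2):
  [0, -5, 10]
  [∞, 0, 15]
  [15, 10, 0]
D(3):
  [0, -5, 10]
  [30, 0, 15]
  [15, 10, 0]
Answer: C*[2][3] = 15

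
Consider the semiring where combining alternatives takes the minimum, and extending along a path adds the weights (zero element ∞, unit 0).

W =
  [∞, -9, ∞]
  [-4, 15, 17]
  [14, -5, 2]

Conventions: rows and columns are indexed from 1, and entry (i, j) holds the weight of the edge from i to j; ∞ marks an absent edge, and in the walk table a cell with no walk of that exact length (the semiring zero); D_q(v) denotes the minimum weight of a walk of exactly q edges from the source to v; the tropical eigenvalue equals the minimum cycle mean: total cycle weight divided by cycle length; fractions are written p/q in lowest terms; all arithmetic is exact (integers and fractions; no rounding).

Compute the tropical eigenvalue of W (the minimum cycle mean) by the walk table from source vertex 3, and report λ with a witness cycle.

q=0: [∞, ∞, 0]
q=1: [14, -5, 2]
q=2: [-9, -3, 4]
q=3: [-7, -18, 6]
Optimal cycle mean attained by: cycle 1->2->1, total (-9) + (-4), length 2.
Answer: λ = -13/2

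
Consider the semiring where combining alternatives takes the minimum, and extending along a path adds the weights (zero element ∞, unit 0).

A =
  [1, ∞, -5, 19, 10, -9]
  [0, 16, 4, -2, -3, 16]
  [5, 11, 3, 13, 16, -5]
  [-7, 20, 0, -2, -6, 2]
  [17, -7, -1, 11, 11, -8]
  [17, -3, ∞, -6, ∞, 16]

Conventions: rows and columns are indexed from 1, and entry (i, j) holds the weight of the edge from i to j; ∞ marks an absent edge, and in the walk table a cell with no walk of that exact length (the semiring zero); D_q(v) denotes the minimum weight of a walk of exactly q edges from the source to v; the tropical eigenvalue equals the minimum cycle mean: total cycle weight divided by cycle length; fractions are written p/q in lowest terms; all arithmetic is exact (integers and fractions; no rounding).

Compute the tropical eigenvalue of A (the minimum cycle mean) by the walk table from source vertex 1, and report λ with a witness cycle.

q=0: [0, ∞, ∞, ∞, ∞, ∞]
q=1: [1, ∞, -5, 19, 10, -9]
q=2: [0, -12, -4, -15, 11, -10]
q=3: [-22, -13, -15, -17, -21, -13]
q=4: [-24, -28, -27, -19, -23, -31]
q=5: [-28, -34, -29, -37, -31, -33]
q=6: [-44, -38, -37, -39, -43, -39]
Optimal cycle mean attained by: cycle 1->6->4->1, total (-9) + (-6) + (-7), length 3.
Answer: λ = -22/3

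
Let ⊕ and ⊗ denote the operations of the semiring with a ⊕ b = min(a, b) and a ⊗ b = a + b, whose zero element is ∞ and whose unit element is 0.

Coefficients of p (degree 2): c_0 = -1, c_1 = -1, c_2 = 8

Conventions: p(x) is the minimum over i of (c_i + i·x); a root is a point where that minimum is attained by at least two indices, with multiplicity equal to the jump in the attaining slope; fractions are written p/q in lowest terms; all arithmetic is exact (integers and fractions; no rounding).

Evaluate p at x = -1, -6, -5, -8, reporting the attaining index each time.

p(-1) = min(-1+0·(-1)=-1, -1+1·(-1)=-2, 8+2·(-1)=6) = -2 (attained by i=1)
p(-6) = min(-1+0·(-6)=-1, -1+1·(-6)=-7, 8+2·(-6)=-4) = -7 (attained by i=1)
p(-5) = min(-1+0·(-5)=-1, -1+1·(-5)=-6, 8+2·(-5)=-2) = -6 (attained by i=1)
p(-8) = min(-1+0·(-8)=-1, -1+1·(-8)=-9, 8+2·(-8)=-8) = -9 (attained by i=1)
Answer: p(-1) = -2; p(-6) = -7; p(-5) = -6; p(-8) = -9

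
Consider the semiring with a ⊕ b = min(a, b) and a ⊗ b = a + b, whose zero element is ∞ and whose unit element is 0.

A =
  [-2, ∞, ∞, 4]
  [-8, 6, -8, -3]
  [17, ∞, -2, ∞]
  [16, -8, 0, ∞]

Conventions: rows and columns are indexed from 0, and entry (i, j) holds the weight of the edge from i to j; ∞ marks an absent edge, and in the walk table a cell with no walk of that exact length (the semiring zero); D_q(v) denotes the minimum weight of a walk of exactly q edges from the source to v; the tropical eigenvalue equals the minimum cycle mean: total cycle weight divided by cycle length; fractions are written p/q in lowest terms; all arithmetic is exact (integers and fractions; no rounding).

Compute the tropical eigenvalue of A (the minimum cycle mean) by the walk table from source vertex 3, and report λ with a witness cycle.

q=0: [∞, ∞, ∞, 0]
q=1: [16, -8, 0, ∞]
q=2: [-16, -2, -16, -11]
q=3: [-18, -19, -18, -12]
q=4: [-27, -20, -27, -22]
Optimal cycle mean attained by: cycle 1->3->1, total (-3) + (-8), length 2.
Answer: λ = -11/2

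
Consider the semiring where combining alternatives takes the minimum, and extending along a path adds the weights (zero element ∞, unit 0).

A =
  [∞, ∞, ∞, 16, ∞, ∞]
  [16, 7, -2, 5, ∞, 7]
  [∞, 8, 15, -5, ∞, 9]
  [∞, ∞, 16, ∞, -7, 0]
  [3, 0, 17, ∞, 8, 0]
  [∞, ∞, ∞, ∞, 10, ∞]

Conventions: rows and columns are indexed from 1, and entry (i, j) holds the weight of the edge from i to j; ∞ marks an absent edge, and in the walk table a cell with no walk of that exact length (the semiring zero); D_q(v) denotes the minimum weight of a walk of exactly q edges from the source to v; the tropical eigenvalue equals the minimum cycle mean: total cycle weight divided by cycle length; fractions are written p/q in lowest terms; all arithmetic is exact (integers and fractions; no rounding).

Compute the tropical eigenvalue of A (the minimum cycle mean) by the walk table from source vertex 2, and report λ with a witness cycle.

q=0: [∞, 0, ∞, ∞, ∞, ∞]
q=1: [16, 7, -2, 5, ∞, 7]
q=2: [23, 6, 5, -7, -2, 5]
q=3: [1, -2, 4, 0, -14, -7]
q=4: [-11, -14, -4, -1, -7, -14]
q=5: [-4, -7, -16, -9, -8, -7]
q=6: [-5, -8, -9, -21, -16, -9]
Optimal cycle mean attained by: cycle 2->3->4->5->2, total (-2) + (-5) + (-7) + 0, length 4.
Answer: λ = -7/2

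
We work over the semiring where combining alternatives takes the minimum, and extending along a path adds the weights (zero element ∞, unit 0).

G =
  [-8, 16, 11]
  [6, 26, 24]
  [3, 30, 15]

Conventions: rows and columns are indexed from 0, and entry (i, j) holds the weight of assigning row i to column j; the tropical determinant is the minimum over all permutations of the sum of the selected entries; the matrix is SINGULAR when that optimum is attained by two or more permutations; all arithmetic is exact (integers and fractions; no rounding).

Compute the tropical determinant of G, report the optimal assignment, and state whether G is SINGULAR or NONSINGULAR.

σ = (0, 1, 2): (-8) + 26 + 15 = 33
σ = (0, 2, 1): (-8) + 24 + 30 = 46
σ = (1, 0, 2): 16 + 6 + 15 = 37
σ = (1, 2, 0): 16 + 24 + 3 = 43
σ = (2, 0, 1): 11 + 6 + 30 = 47
σ = (2, 1, 0): 11 + 26 + 3 = 40
Optimal value attained by: σ = (0, 1, 2).
Answer: det⊕(G) = 33; verdict: NONSINGULAR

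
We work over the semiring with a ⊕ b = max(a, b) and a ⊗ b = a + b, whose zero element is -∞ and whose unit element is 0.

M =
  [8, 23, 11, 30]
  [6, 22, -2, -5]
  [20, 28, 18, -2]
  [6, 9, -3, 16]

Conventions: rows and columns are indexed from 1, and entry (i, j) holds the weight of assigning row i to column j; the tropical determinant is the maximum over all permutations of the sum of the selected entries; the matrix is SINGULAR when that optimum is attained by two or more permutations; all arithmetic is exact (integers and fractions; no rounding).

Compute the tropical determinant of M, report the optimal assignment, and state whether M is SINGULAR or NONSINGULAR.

σ = (1, 2, 3, 4): 8 + 22 + 18 + 16 = 64
σ = (1, 2, 4, 3): 8 + 22 + (-2) + (-3) = 25
σ = (1, 3, 2, 4): 8 + (-2) + 28 + 16 = 50
σ = (1, 3, 4, 2): 8 + (-2) + (-2) + 9 = 13
σ = (1, 4, 2, 3): 8 + (-5) + 28 + (-3) = 28
σ = (1, 4, 3, 2): 8 + (-5) + 18 + 9 = 30
σ = (2, 1, 3, 4): 23 + 6 + 18 + 16 = 63
σ = (2, 1, 4, 3): 23 + 6 + (-2) + (-3) = 24
σ = (2, 3, 1, 4): 23 + (-2) + 20 + 16 = 57
σ = (2, 3, 4, 1): 23 + (-2) + (-2) + 6 = 25
σ = (2, 4, 1, 3): 23 + (-5) + 20 + (-3) = 35
σ = (2, 4, 3, 1): 23 + (-5) + 18 + 6 = 42
σ = (3, 1, 2, 4): 11 + 6 + 28 + 16 = 61
σ = (3, 1, 4, 2): 11 + 6 + (-2) + 9 = 24
σ = (3, 2, 1, 4): 11 + 22 + 20 + 16 = 69
σ = (3, 2, 4, 1): 11 + 22 + (-2) + 6 = 37
σ = (3, 4, 1, 2): 11 + (-5) + 20 + 9 = 35
σ = (3, 4, 2, 1): 11 + (-5) + 28 + 6 = 40
σ = (4, 1, 2, 3): 30 + 6 + 28 + (-3) = 61
σ = (4, 1, 3, 2): 30 + 6 + 18 + 9 = 63
σ = (4, 2, 1, 3): 30 + 22 + 20 + (-3) = 69
σ = (4, 2, 3, 1): 30 + 22 + 18 + 6 = 76
σ = (4, 3, 1, 2): 30 + (-2) + 20 + 9 = 57
σ = (4, 3, 2, 1): 30 + (-2) + 28 + 6 = 62
Optimal value attained by: σ = (4, 2, 3, 1).
Answer: det⊕(M) = 76; verdict: NONSINGULAR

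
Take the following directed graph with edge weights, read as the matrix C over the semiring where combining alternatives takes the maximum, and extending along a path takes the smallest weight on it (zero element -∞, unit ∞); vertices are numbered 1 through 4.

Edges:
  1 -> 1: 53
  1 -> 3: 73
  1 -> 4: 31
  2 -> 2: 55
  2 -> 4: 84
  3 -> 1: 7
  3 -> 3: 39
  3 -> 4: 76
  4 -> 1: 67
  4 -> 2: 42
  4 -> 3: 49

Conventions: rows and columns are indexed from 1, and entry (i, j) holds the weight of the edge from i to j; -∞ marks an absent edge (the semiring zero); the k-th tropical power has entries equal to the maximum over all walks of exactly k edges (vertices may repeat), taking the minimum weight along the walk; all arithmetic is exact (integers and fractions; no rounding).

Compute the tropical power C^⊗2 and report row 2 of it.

C^⊗2:
  [53, 31, 53, 73]
  [67, 55, 49, 55]
  [67, 42, 49, 39]
  [53, 42, 67, 49]
Answer: row 2 of C^⊗2 = [67, 55, 49, 55]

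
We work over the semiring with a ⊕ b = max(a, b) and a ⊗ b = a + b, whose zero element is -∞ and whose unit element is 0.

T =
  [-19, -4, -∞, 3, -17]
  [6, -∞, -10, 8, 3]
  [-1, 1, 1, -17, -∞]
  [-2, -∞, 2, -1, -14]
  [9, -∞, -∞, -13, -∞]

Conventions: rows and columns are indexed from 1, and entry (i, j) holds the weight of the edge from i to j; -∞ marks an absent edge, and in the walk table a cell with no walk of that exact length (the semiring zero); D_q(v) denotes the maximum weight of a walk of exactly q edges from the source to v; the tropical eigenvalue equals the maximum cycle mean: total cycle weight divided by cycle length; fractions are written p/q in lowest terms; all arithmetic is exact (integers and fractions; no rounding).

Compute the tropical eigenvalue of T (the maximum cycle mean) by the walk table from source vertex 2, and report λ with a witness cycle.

q=0: [-∞, 0, -∞, -∞, -∞]
q=1: [6, -∞, -10, 8, 3]
q=2: [12, 2, 10, 9, -6]
q=3: [9, 11, 11, 15, 5]
q=4: [17, 12, 17, 19, 14]
q=5: [23, 18, 21, 20, 15]
Optimal cycle mean attained by: cycle 2->4->3->2, total 8 + 2 + 1, length 3.
Answer: λ = 11/3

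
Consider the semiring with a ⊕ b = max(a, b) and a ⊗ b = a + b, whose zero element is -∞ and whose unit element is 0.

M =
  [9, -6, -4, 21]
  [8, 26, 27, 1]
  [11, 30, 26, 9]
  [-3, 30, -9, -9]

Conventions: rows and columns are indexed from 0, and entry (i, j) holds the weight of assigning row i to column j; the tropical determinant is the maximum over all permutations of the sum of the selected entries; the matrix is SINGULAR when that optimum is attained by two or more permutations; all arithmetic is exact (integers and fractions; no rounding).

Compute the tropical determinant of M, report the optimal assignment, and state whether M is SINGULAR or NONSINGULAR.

σ = (0, 1, 2, 3): 9 + 26 + 26 + (-9) = 52
σ = (0, 1, 3, 2): 9 + 26 + 9 + (-9) = 35
σ = (0, 2, 1, 3): 9 + 27 + 30 + (-9) = 57
σ = (0, 2, 3, 1): 9 + 27 + 9 + 30 = 75
σ = (0, 3, 1, 2): 9 + 1 + 30 + (-9) = 31
σ = (0, 3, 2, 1): 9 + 1 + 26 + 30 = 66
σ = (1, 0, 2, 3): (-6) + 8 + 26 + (-9) = 19
σ = (1, 0, 3, 2): (-6) + 8 + 9 + (-9) = 2
σ = (1, 2, 0, 3): (-6) + 27 + 11 + (-9) = 23
σ = (1, 2, 3, 0): (-6) + 27 + 9 + (-3) = 27
σ = (1, 3, 0, 2): (-6) + 1 + 11 + (-9) = -3
σ = (1, 3, 2, 0): (-6) + 1 + 26 + (-3) = 18
σ = (2, 0, 1, 3): (-4) + 8 + 30 + (-9) = 25
σ = (2, 0, 3, 1): (-4) + 8 + 9 + 30 = 43
σ = (2, 1, 0, 3): (-4) + 26 + 11 + (-9) = 24
σ = (2, 1, 3, 0): (-4) + 26 + 9 + (-3) = 28
σ = (2, 3, 0, 1): (-4) + 1 + 11 + 30 = 38
σ = (2, 3, 1, 0): (-4) + 1 + 30 + (-3) = 24
σ = (3, 0, 1, 2): 21 + 8 + 30 + (-9) = 50
σ = (3, 0, 2, 1): 21 + 8 + 26 + 30 = 85
σ = (3, 1, 0, 2): 21 + 26 + 11 + (-9) = 49
σ = (3, 1, 2, 0): 21 + 26 + 26 + (-3) = 70
σ = (3, 2, 0, 1): 21 + 27 + 11 + 30 = 89
σ = (3, 2, 1, 0): 21 + 27 + 30 + (-3) = 75
Optimal value attained by: σ = (3, 2, 0, 1).
Answer: det⊕(M) = 89; verdict: NONSINGULAR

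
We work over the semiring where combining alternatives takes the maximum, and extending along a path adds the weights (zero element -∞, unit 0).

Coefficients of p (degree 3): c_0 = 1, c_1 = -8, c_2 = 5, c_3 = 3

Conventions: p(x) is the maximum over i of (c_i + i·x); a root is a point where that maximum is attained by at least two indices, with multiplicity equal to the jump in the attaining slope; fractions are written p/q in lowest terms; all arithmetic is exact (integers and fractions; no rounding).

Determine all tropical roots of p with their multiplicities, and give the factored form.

hull edge (i=0, c=1) to (i=2, c=5): slope 2, span 2
hull edge (i=2, c=5) to (i=3, c=3): slope -2, span 1
Factored form: p(x) = 3 ⊗ (x ⊕ (-2)) ⊗ (x ⊕ (-2)) ⊗ (x ⊕ 2)
Answer: roots = -2 (mult 2), 2 (mult 1)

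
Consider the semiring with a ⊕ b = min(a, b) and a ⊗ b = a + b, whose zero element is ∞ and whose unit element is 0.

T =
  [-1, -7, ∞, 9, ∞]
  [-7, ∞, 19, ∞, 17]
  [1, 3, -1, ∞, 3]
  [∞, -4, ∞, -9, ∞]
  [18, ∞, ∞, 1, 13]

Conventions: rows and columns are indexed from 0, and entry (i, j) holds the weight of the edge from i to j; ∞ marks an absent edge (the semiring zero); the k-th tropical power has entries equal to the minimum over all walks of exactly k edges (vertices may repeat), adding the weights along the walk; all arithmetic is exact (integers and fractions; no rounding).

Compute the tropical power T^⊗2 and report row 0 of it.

T^⊗2:
  [-14, -8, 12, 0, 10]
  [-8, -14, 18, 2, 22]
  [-4, -6, -2, 4, 2]
  [-11, -13, 15, -18, 13]
  [17, -3, ∞, -8, 26]
Answer: row 0 of T^⊗2 = [-14, -8, 12, 0, 10]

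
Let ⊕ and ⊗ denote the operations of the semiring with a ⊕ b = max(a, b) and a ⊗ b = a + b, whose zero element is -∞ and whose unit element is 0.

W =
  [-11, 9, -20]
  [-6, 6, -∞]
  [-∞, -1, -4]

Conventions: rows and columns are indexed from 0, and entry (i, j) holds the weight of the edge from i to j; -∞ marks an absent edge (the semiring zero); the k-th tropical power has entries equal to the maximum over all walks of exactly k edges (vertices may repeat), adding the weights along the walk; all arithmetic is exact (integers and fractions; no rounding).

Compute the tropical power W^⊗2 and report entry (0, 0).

W^⊗2:
  [3, 15, -24]
  [0, 12, -26]
  [-7, 5, -8]
Key observation: the optimum is the walk 0->1->0, with weight 9 + (-6) = 3.
Optimal value attained by: walk 0->1->0.
Answer: (W^⊗2)[0][0] = 3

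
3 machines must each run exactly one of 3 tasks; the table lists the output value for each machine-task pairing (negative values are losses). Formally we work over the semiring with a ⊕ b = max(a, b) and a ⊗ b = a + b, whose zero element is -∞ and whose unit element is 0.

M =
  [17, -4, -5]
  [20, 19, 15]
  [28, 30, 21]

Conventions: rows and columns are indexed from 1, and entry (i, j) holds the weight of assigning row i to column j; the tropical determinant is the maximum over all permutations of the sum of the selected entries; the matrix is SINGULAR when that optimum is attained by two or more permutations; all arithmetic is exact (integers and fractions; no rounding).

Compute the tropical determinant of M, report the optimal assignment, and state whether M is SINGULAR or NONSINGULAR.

σ = (1, 2, 3): 17 + 19 + 21 = 57
σ = (1, 3, 2): 17 + 15 + 30 = 62
σ = (2, 1, 3): (-4) + 20 + 21 = 37
σ = (2, 3, 1): (-4) + 15 + 28 = 39
σ = (3, 1, 2): (-5) + 20 + 30 = 45
σ = (3, 2, 1): (-5) + 19 + 28 = 42
Optimal value attained by: σ = (1, 3, 2).
Answer: det⊕(M) = 62; verdict: NONSINGULAR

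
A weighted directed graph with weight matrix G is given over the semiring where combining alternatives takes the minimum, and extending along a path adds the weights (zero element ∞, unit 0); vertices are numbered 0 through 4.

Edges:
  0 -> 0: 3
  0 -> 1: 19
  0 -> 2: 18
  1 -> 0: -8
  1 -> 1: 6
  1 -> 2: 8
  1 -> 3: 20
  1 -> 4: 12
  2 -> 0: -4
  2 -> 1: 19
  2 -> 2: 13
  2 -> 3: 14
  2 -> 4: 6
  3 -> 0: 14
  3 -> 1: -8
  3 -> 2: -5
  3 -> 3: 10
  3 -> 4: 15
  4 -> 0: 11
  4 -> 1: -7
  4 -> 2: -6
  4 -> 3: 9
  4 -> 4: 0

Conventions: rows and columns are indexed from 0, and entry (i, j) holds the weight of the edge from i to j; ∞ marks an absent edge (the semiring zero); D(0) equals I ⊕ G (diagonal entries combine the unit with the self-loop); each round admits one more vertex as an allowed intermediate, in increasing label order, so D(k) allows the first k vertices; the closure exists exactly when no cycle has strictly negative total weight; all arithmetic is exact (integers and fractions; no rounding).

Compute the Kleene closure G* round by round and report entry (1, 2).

D(0):
  [0, 19, 18, ∞, ∞]
  [-8, 0, 8, 20, 12]
  [-4, 19, 0, 14, 6]
  [14, -8, -5, 0, 15]
  [11, -7, -6, 9, 0]
D(1):
  [0, 19, 18, ∞, ∞]
  [-8, 0, 8, 20, 12]
  [-4, 15, 0, 14, 6]
  [14, -8, -5, 0, 15]
  [11, -7, -6, 9, 0]
D(2):
  [0, 19, 18, 39, 31]
  [-8, 0, 8, 20, 12]
  [-4, 15, 0, 14, 6]
  [-16, -8, -5, 0, 4]
  [-15, -7, -6, 9, 0]
D(3):
  [0, 19, 18, 32, 24]
  [-8, 0, 8, 20, 12]
  [-4, 15, 0, 14, 6]
  [-16, -8, -5, 0, 1]
  [-15, -7, -6, 8, 0]
D(4):
  [0, 19, 18, 32, 24]
  [-8, 0, 8, 20, 12]
  [-4, 6, 0, 14, 6]
  [-16, -8, -5, 0, 1]
  [-15, -7, -6, 8, 0]
D(5):
  [0, 17, 18, 32, 24]
  [-8, 0, 6, 20, 12]
  [-9, -1, 0, 14, 6]
  [-16, -8, -5, 0, 1]
  [-15, -7, -6, 8, 0]
Answer: G*[1][2] = 6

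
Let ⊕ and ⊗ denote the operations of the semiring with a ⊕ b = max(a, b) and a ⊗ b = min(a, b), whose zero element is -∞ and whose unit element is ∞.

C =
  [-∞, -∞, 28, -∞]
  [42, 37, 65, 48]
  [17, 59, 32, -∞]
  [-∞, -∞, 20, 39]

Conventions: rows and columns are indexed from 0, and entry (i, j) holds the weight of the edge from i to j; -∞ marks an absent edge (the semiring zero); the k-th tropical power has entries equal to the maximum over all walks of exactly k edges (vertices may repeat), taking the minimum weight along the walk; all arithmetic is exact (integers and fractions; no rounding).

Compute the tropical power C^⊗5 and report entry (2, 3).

C^⊗2:
  [17, 28, 28, -∞]
  [37, 59, 37, 39]
  [42, 37, 59, 48]
  [17, 20, 20, 39]
C^⊗3:
  [28, 28, 28, 28]
  [42, 37, 59, 48]
  [37, 59, 37, 39]
  [20, 20, 20, 39]
C^⊗4:
  [28, 28, 28, 28]
  [37, 59, 37, 39]
  [42, 37, 59, 48]
  [20, 20, 20, 39]
C^⊗5:
  [28, 28, 28, 28]
  [42, 37, 59, 48]
  [37, 59, 37, 39]
  [20, 20, 20, 39]
Key observation: the optimum is the walk 2->1->2->1->3->3, with weight 59 min 65 min 59 min 48 min 39 = 39.
Optimal value attained by: walk 2->1->2->1->3->3.
Answer: (C^⊗5)[2][3] = 39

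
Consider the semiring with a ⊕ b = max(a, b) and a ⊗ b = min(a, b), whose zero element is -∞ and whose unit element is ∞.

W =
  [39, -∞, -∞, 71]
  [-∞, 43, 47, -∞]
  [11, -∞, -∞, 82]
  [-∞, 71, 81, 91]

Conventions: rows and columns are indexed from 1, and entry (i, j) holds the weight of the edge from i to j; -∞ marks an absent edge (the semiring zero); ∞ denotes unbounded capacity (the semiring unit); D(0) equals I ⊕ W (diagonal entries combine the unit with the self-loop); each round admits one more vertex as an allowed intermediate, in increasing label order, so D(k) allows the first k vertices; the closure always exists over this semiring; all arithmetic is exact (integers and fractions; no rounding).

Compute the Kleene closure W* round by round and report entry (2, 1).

D(0):
  [∞, -∞, -∞, 71]
  [-∞, ∞, 47, -∞]
  [11, -∞, ∞, 82]
  [-∞, 71, 81, ∞]
D(1):
  [∞, -∞, -∞, 71]
  [-∞, ∞, 47, -∞]
  [11, -∞, ∞, 82]
  [-∞, 71, 81, ∞]
D(2):
  [∞, -∞, -∞, 71]
  [-∞, ∞, 47, -∞]
  [11, -∞, ∞, 82]
  [-∞, 71, 81, ∞]
D(3):
  [∞, -∞, -∞, 71]
  [11, ∞, 47, 47]
  [11, -∞, ∞, 82]
  [11, 71, 81, ∞]
D(4):
  [∞, 71, 71, 71]
  [11, ∞, 47, 47]
  [11, 71, ∞, 82]
  [11, 71, 81, ∞]
Answer: W*[2][1] = 11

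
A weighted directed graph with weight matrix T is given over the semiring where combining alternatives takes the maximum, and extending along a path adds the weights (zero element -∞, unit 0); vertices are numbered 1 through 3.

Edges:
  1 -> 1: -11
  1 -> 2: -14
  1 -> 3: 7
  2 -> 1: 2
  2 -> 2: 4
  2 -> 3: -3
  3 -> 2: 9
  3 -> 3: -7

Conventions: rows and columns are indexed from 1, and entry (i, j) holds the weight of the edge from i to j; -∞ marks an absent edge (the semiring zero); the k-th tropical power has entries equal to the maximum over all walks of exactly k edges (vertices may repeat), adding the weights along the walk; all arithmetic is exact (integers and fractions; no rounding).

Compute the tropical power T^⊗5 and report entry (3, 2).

T^⊗2:
  [-12, 16, 0]
  [6, 8, 9]
  [11, 13, 6]
T^⊗3:
  [18, 20, 13]
  [10, 18, 13]
  [15, 17, 18]
T^⊗4:
  [22, 24, 25]
  [20, 22, 17]
  [19, 27, 22]
T^⊗5:
  [26, 34, 29]
  [24, 26, 27]
  [29, 31, 26]
Key observation: the optimum is the walk 3->2->1->3->2->2, with weight 9 + 2 + 7 + 9 + 4 = 31.
Optimal value attained by: walk 3->2->1->3->2->2.
Answer: (T^⊗5)[3][2] = 31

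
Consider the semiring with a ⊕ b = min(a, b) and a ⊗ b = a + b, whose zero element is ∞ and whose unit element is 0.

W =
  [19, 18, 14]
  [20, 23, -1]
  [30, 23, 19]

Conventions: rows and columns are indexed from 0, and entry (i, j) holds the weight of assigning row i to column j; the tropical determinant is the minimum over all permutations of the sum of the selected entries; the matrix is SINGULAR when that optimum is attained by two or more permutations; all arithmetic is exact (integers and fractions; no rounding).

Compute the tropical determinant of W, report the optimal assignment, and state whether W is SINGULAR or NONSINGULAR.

σ = (0, 1, 2): 19 + 23 + 19 = 61
σ = (0, 2, 1): 19 + (-1) + 23 = 41
σ = (1, 0, 2): 18 + 20 + 19 = 57
σ = (1, 2, 0): 18 + (-1) + 30 = 47
σ = (2, 0, 1): 14 + 20 + 23 = 57
σ = (2, 1, 0): 14 + 23 + 30 = 67
Optimal value attained by: σ = (0, 2, 1).
Answer: det⊕(W) = 41; verdict: NONSINGULAR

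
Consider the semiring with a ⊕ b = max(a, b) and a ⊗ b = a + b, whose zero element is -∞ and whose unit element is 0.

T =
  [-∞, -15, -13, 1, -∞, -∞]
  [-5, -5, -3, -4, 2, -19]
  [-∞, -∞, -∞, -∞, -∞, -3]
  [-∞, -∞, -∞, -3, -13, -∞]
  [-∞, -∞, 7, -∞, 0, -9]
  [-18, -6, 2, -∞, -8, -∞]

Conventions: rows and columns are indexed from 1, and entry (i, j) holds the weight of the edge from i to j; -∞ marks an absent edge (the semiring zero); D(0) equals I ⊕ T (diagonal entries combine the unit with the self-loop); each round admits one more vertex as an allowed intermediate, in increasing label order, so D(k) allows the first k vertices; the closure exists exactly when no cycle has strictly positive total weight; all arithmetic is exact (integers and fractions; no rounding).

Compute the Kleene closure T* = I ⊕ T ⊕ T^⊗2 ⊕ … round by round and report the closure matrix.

D(0):
  [0, -15, -13, 1, -∞, -∞]
  [-5, 0, -3, -4, 2, -19]
  [-∞, -∞, 0, -∞, -∞, -3]
  [-∞, -∞, -∞, 0, -13, -∞]
  [-∞, -∞, 7, -∞, 0, -9]
  [-18, -6, 2, -∞, -8, 0]
D(1):
  [0, -15, -13, 1, -∞, -∞]
  [-5, 0, -3, -4, 2, -19]
  [-∞, -∞, 0, -∞, -∞, -3]
  [-∞, -∞, -∞, 0, -13, -∞]
  [-∞, -∞, 7, -∞, 0, -9]
  [-18, -6, 2, -17, -8, 0]
D(2):
  [0, -15, -13, 1, -13, -34]
  [-5, 0, -3, -4, 2, -19]
  [-∞, -∞, 0, -∞, -∞, -3]
  [-∞, -∞, -∞, 0, -13, -∞]
  [-∞, -∞, 7, -∞, 0, -9]
  [-11, -6, 2, -10, -4, 0]
D(3):
  [0, -15, -13, 1, -13, -16]
  [-5, 0, -3, -4, 2, -6]
  [-∞, -∞, 0, -∞, -∞, -3]
  [-∞, -∞, -∞, 0, -13, -∞]
  [-∞, -∞, 7, -∞, 0, 4]
  [-11, -6, 2, -10, -4, 0]
D(4):
  [0, -15, -13, 1, -12, -16]
  [-5, 0, -3, -4, 2, -6]
  [-∞, -∞, 0, -∞, -∞, -3]
  [-∞, -∞, -∞, 0, -13, -∞]
  [-∞, -∞, 7, -∞, 0, 4]
  [-11, -6, 2, -10, -4, 0]
D(5):
  [0, -15, -5, 1, -12, -8]
  [-5, 0, 9, -4, 2, 6]
  [-∞, -∞, 0, -∞, -∞, -3]
  [-∞, -∞, -6, 0, -13, -9]
  [-∞, -∞, 7, -∞, 0, 4]
  [-11, -6, 3, -10, -4, 0]
D(6):
  [0, -14, -5, 1, -12, -8]
  [-5, 0, 9, -4, 2, 6]
  [-14, -9, 0, -13, -7, -3]
  [-20, -15, -6, 0, -13, -9]
  [-7, -2, 7, -6, 0, 4]
  [-11, -6, 3, -10, -4, 0]
Answer: T* = [[0, -14, -5, 1, -12, -8], [-5, 0, 9, -4, 2, 6], [-14, -9, 0, -13, -7, -3], [-20, -15, -6, 0, -13, -9], [-7, -2, 7, -6, 0, 4], [-11, -6, 3, -10, -4, 0]]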